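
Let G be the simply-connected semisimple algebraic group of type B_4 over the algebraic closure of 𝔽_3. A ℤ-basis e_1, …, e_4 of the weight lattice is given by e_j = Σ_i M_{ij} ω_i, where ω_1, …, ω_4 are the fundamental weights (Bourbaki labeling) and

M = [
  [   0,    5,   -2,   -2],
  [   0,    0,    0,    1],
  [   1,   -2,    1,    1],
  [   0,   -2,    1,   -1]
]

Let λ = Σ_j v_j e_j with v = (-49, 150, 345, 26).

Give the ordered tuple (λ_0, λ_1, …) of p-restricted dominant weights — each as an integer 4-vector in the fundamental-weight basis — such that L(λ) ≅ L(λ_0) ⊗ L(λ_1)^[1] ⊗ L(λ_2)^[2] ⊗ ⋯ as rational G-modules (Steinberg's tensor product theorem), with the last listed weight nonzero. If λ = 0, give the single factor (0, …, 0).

In the fundamental-weight basis, λ has coordinates c = M·v (v = (-49, 150, 345, 26)):
  c_1 = (0)·(-49) + (5)·(150) + (-2)·(345) + (-2)·(26) = 8
  c_2 = (0)·(-49) + (0)·(150) + (0)·(345) + (1)·(26) = 26
  c_3 = (1)·(-49) + (-2)·(150) + (1)·(345) + (1)·(26) = 22
  c_4 = (0)·(-49) + (-2)·(150) + (1)·(345) + (-1)·(26) = 19
Base-3 expansion of each c_i:
  c_1 = 8 = 2·3^0 + 2·3^1
  c_2 = 26 = 2·3^0 + 2·3^1 + 2·3^2
  c_3 = 22 = 1·3^0 + 1·3^1 + 2·3^2
  c_4 = 19 = 1·3^0 + 0·3^1 + 2·3^2
Factor λ_0 = (2, 2, 1, 1)
Factor λ_1 = (2, 2, 1, 0)
Factor λ_2 = (0, 2, 2, 2)

((2, 2, 1, 1), (2, 2, 1, 0), (0, 2, 2, 2))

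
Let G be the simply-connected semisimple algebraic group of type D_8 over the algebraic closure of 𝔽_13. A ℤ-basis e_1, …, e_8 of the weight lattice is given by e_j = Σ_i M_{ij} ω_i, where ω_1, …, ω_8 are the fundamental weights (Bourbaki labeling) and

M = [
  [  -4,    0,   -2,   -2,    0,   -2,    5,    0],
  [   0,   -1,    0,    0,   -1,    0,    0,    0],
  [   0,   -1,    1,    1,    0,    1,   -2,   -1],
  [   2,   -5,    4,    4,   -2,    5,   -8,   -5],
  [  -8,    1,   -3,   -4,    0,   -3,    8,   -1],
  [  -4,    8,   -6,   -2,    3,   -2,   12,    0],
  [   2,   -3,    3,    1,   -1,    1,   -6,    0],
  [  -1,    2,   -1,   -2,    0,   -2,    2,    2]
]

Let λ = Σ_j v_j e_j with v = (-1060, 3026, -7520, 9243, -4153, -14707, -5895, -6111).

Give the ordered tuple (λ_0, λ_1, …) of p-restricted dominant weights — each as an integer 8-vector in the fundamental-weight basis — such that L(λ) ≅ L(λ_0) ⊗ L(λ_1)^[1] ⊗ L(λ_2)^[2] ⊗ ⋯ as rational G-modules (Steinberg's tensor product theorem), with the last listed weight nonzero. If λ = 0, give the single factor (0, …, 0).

((5, 9, 6, 9, 10, 10, 2, 1), (4, 8, 2, 7, 12, 8, 10, 2), (4, 6, 11, 12, 0, 7, 1, 9))

ω-coordinates c = M·v, v = (-1060, 3026, -7520, 9243, -4153, -14707, -5895, -6111):
  c_1 = (-4)·(-1060) + (0)·(3026) + (-2)·(-7520) + (-2)·(9243) + (0)·(-4153) + (-2)·(-14707) + (5)·(-5895) + (0)·(-6111) = 733
  c_2 = (0)·(-1060) + (-1)·(3026) + (0)·(-7520) + (0)·(9243) + (-1)·(-4153) + (0)·(-14707) + (0)·(-5895) + (0)·(-6111) = 1127
  c_3 = (0)·(-1060) + (-1)·(3026) + (1)·(-7520) + (1)·(9243) + (0)·(-4153) + (1)·(-14707) + (-2)·(-5895) + (-1)·(-6111) = 1891
  c_4 = (2)·(-1060) + (-5)·(3026) + (4)·(-7520) + (4)·(9243) + (-2)·(-4153) + (5)·(-14707) + (-8)·(-5895) + (-5)·(-6111) = 2128
  c_5 = (-8)·(-1060) + (1)·(3026) + (-3)·(-7520) + (-4)·(9243) + (0)·(-4153) + (-3)·(-14707) + (8)·(-5895) + (-1)·(-6111) = 166
  c_6 = (-4)·(-1060) + (8)·(3026) + (-6)·(-7520) + (-2)·(9243) + (3)·(-4153) + (-2)·(-14707) + (12)·(-5895) + (0)·(-6111) = 1297
  c_7 = (2)·(-1060) + (-3)·(3026) + (3)·(-7520) + (1)·(9243) + (-1)·(-4153) + (1)·(-14707) + (-6)·(-5895) + (0)·(-6111) = 301
  c_8 = (-1)·(-1060) + (2)·(3026) + (-1)·(-7520) + (-2)·(9243) + (0)·(-4153) + (-2)·(-14707) + (2)·(-5895) + (2)·(-6111) = 1548
Expand coordinatewise in base 13:
  c_1 = 733 = 5·13^0 + 4·13^1 + 4·13^2
  c_2 = 1127 = 9·13^0 + 8·13^1 + 6·13^2
  c_3 = 1891 = 6·13^0 + 2·13^1 + 11·13^2
  c_4 = 2128 = 9·13^0 + 7·13^1 + 12·13^2
  c_5 = 166 = 10·13^0 + 12·13^1
  c_6 = 1297 = 10·13^0 + 8·13^1 + 7·13^2
  c_7 = 301 = 2·13^0 + 10·13^1 + 1·13^2
  c_8 = 1548 = 1·13^0 + 2·13^1 + 9·13^2
p-restricted factor λ_0 = (5, 9, 6, 9, 10, 10, 2, 1)
p-restricted factor λ_1 = (4, 8, 2, 7, 12, 8, 10, 2)
p-restricted factor λ_2 = (4, 6, 11, 12, 0, 7, 1, 9)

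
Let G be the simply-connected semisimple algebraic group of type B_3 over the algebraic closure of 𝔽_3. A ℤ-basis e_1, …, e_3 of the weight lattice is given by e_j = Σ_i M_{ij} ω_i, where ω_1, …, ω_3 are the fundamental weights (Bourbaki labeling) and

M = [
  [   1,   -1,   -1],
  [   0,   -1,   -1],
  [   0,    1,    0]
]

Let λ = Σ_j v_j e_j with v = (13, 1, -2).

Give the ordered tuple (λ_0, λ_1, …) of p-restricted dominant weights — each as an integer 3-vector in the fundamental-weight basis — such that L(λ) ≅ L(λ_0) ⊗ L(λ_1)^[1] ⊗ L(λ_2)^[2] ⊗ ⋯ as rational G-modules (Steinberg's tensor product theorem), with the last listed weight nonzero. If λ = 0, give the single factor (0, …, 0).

((2, 1, 1), (1, 0, 0), (1, 0, 0))

Compute c_i = Σ_j M_{ij} v_j with v = (13, 1, -2):
  c_1 = 1*13 + -1*1 + -1*-2 = 14
  c_2 = 0*13 + -1*1 + -1*-2 = 1
  c_3 = 0*13 + 1*1 + 0*-2 = 1
p = 3; digits c_i = Σ_j d_{ij}·3^j, 0 ≤ d_{ij} < 3:
  c_1 = 14 = 2·3^0 + 1·3^1 + 1·3^2
  c_2 = 1 = 1·3^0
  c_3 = 1 = 1·3^0
λ_0 = (2, 1, 1)
λ_1 = (1, 0, 0)
λ_2 = (1, 0, 0)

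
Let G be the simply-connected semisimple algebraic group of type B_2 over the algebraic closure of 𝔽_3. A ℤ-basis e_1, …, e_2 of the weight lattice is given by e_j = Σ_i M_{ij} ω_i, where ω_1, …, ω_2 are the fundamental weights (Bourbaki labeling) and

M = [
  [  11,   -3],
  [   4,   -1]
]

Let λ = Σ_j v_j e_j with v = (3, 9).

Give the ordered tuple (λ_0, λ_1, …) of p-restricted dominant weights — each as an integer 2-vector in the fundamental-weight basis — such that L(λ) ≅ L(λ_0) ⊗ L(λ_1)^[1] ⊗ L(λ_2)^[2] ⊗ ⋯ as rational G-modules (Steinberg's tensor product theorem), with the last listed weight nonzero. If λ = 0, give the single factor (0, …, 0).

((0, 0), (2, 1))

Converting to the ω-basis (c_i = row i of M dotted with v = (3, 9)):
  c_1 = 11·3 + (-3)·(9) = 6
  c_2 = 4·3 + (-1)·(9) = 3
Writing each c_i in base p = 3:
  c_1 = 6 = 0·3^0 + 2·3^1
  c_2 = 3 = 0·3^0 + 1·3^1
λ_0 = (0, 0)
λ_1 = (2, 1)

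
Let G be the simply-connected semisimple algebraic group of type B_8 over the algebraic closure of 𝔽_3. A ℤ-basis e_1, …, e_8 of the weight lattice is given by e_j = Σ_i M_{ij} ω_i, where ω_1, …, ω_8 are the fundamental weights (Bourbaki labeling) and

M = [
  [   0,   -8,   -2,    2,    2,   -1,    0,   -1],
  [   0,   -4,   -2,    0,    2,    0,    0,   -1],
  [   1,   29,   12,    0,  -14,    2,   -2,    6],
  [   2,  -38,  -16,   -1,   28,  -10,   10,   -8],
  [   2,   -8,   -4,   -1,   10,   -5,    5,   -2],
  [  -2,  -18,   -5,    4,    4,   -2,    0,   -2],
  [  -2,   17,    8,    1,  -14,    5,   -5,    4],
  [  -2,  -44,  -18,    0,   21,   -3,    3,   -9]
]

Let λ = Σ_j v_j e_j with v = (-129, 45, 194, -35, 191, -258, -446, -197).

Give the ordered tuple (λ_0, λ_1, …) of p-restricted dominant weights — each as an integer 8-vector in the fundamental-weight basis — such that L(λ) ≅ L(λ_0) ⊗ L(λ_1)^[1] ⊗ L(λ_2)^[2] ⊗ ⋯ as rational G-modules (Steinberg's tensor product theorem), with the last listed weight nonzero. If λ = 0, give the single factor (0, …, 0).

Change of basis e → ω: c = M·v where v = (-129, 45, 194, -35, 191, -258, -446, -197):
  c_1 = 0*-129 + -8*45 + -2*194 + 2*-35 + 2*191 + -1*-258 + 0*-446 + -1*-197 = 19
  c_2 = 0*-129 + -4*45 + -2*194 + 0*-35 + 2*191 + 0*-258 + 0*-446 + -1*-197 = 11
  c_3 = 1*-129 + 29*45 + 12*194 + 0*-35 + -14*191 + 2*-258 + -2*-446 + 6*-197 = 24
  c_4 = 2*-129 + -38*45 + -16*194 + -1*-35 + 28*191 + -10*-258 + 10*-446 + -8*-197 = 7
  c_5 = 2*-129 + -8*45 + -4*194 + -1*-35 + 10*191 + -5*-258 + 5*-446 + -2*-197 = 5
  c_6 = -2*-129 + -18*45 + -5*194 + 4*-35 + 4*191 + -2*-258 + 0*-446 + -2*-197 = 12
  c_7 = -2*-129 + 17*45 + 8*194 + 1*-35 + -14*191 + 5*-258 + -5*-446 + 4*-197 = 18
  c_8 = -2*-129 + -44*45 + -18*194 + 0*-35 + 21*191 + -3*-258 + 3*-446 + -9*-197 = 6
Base-3 expansion of each c_i:
  c_1 = 19 = 1·3^0 + 0·3^1 + 2·3^2
  c_2 = 11 = 2·3^0 + 0·3^1 + 1·3^2
  c_3 = 24 = 0·3^0 + 2·3^1 + 2·3^2
  c_4 = 7 = 1·3^0 + 2·3^1
  c_5 = 5 = 2·3^0 + 1·3^1
  c_6 = 12 = 0·3^0 + 1·3^1 + 1·3^2
  c_7 = 18 = 0·3^0 + 0·3^1 + 2·3^2
  c_8 = 6 = 0·3^0 + 2·3^1
p-restricted factor λ_0 = (1, 2, 0, 1, 2, 0, 0, 0)
p-restricted factor λ_1 = (0, 0, 2, 2, 1, 1, 0, 2)
p-restricted factor λ_2 = (2, 1, 2, 0, 0, 1, 2, 0)

((1, 2, 0, 1, 2, 0, 0, 0), (0, 0, 2, 2, 1, 1, 0, 2), (2, 1, 2, 0, 0, 1, 2, 0))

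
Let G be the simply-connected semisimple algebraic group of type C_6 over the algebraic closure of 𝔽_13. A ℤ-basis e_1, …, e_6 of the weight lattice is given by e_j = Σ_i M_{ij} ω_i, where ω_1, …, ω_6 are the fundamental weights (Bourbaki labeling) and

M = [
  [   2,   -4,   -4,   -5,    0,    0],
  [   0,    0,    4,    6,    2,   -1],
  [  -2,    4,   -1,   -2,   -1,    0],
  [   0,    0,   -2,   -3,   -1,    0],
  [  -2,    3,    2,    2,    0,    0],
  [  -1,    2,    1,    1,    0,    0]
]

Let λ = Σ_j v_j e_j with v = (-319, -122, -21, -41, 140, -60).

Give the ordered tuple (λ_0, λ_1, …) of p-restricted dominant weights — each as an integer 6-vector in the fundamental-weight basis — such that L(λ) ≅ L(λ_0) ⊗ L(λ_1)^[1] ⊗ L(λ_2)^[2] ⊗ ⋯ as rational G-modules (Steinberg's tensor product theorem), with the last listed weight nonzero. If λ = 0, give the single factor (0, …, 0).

((9, 10, 9, 12, 5, 0), (10, 0, 8, 1, 11, 1))

Converting to the ω-basis (c_i = row i of M dotted with v = (-319, -122, -21, -41, 140, -60)):
  c_1 = 2*-319 + -4*-122 + -4*-21 + -5*-41 + 0*140 + 0*-60 = 139
  c_2 = 0*-319 + 0*-122 + 4*-21 + 6*-41 + 2*140 + -1*-60 = 10
  c_3 = -2*-319 + 4*-122 + -1*-21 + -2*-41 + -1*140 + 0*-60 = 113
  c_4 = 0*-319 + 0*-122 + -2*-21 + -3*-41 + -1*140 + 0*-60 = 25
  c_5 = -2*-319 + 3*-122 + 2*-21 + 2*-41 + 0*140 + 0*-60 = 148
  c_6 = -1*-319 + 2*-122 + 1*-21 + 1*-41 + 0*140 + 0*-60 = 13
Writing each c_i in base p = 13:
  c_1 = 139 = 9·13^0 + 10·13^1
  c_2 = 10 = 10·13^0
  c_3 = 113 = 9·13^0 + 8·13^1
  c_4 = 25 = 12·13^0 + 1·13^1
  c_5 = 148 = 5·13^0 + 11·13^1
  c_6 = 13 = 0·13^0 + 1·13^1
λ_0 = (9, 10, 9, 12, 5, 0)
λ_1 = (10, 0, 8, 1, 11, 1)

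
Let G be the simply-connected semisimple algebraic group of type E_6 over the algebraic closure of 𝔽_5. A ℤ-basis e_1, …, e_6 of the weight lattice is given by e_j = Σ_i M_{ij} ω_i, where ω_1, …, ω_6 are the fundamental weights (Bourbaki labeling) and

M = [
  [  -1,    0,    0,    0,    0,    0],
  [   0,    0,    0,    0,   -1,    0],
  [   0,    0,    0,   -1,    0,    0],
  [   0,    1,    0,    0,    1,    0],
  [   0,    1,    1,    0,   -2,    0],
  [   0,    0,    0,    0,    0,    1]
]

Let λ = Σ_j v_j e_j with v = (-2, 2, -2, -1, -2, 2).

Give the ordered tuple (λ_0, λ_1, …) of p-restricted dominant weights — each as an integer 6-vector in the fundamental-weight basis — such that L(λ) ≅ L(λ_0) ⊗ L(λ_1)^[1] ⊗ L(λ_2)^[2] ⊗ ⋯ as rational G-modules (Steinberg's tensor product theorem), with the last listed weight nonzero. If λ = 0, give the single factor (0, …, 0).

((2, 2, 1, 0, 4, 2),)

Converting to the ω-basis (c_i = row i of M dotted with v = (-2, 2, -2, -1, -2, 2)):
  c_1 = (-1)·(-2) + 0·2 + (0)·(-2) + (0)·(-1) + (0)·(-2) + 0·2 = 2
  c_2 = (0)·(-2) + 0·2 + (0)·(-2) + (0)·(-1) + (-1)·(-2) + 0·2 = 2
  c_3 = (0)·(-2) + 0·2 + (0)·(-2) + (-1)·(-1) + (0)·(-2) + 0·2 = 1
  c_4 = (0)·(-2) + 1·2 + (0)·(-2) + (0)·(-1) + (1)·(-2) + 0·2 = 0
  c_5 = (0)·(-2) + 1·2 + (1)·(-2) + (0)·(-1) + (-2)·(-2) + 0·2 = 4
  c_6 = (0)·(-2) + 0·2 + (0)·(-2) + (0)·(-1) + (0)·(-2) + 1·2 = 2
Writing each c_i in base p = 5:
  c_1 = 2 = 2·5^0
  c_2 = 2 = 2·5^0
  c_3 = 1 = 1·5^0
  c_4 = 0
  c_5 = 4 = 4·5^0
  c_6 = 2 = 2·5^0
Factor λ_0 = (2, 2, 1, 0, 4, 2)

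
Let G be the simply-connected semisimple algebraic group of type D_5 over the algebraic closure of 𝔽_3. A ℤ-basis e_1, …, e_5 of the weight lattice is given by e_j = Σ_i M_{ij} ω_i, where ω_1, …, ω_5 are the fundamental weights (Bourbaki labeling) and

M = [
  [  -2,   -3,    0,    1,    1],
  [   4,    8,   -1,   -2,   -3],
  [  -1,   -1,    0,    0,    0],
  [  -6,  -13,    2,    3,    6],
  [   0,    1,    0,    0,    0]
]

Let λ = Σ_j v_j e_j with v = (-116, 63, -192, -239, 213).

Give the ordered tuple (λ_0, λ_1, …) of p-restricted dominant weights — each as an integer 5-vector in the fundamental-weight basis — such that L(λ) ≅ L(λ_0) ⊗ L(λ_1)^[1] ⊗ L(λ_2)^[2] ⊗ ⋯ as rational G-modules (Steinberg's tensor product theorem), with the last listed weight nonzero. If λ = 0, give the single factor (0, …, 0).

((2, 2, 2, 0, 0), (2, 2, 2, 0, 0), (1, 1, 2, 0, 1), (0, 2, 1, 2, 2))

Change of basis e → ω: c = M·v where v = (-116, 63, -192, -239, 213):
  c_1 = (-2)·(-116) + (-3)·(63) + (0)·(-192) + (1)·(-239) + 1·213 = 17
  c_2 = (4)·(-116) + 8·63 + (-1)·(-192) + (-2)·(-239) + (-3)·(213) = 71
  c_3 = (-1)·(-116) + (-1)·(63) + (0)·(-192) + (0)·(-239) + 0·213 = 53
  c_4 = (-6)·(-116) + (-13)·(63) + (2)·(-192) + (3)·(-239) + 6·213 = 54
  c_5 = (0)·(-116) + 1·63 + (0)·(-192) + (0)·(-239) + 0·213 = 63
Expand coordinatewise in base 3:
  c_1 = 17 = 2·3^0 + 2·3^1 + 1·3^2
  c_2 = 71 = 2·3^0 + 2·3^1 + 1·3^2 + 2·3^3
  c_3 = 53 = 2·3^0 + 2·3^1 + 2·3^2 + 1·3^3
  c_4 = 54 = 0·3^0 + 0·3^1 + 0·3^2 + 2·3^3
  c_5 = 63 = 0·3^0 + 0·3^1 + 1·3^2 + 2·3^3
Factor λ_0 = (2, 2, 2, 0, 0)
Factor λ_1 = (2, 2, 2, 0, 0)
Factor λ_2 = (1, 1, 2, 0, 1)
Factor λ_3 = (0, 2, 1, 2, 2)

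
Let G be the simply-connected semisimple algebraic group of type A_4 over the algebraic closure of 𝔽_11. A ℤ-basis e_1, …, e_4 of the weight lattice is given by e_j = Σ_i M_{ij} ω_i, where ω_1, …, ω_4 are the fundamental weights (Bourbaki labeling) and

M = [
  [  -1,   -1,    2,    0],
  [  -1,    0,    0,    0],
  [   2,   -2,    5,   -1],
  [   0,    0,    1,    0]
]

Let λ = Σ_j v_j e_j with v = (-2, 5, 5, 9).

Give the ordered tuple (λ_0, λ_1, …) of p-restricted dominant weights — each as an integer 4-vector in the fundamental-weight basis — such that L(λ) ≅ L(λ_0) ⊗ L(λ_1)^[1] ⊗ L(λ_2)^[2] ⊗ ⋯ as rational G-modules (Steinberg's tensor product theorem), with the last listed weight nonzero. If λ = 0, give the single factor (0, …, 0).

((7, 2, 2, 5),)

Compute c_i = Σ_j M_{ij} v_j with v = (-2, 5, 5, 9):
  c_1 = (-1)·(-2) + (-1)·(5) + (2)·(5) + (0)·(9) = 7
  c_2 = (-1)·(-2) + (0)·(5) + (0)·(5) + (0)·(9) = 2
  c_3 = (2)·(-2) + (-2)·(5) + (5)·(5) + (-1)·(9) = 2
  c_4 = (0)·(-2) + (0)·(5) + (1)·(5) + (0)·(9) = 5
Base-11 expansion of each c_i:
  c_1 = 7 = 7·11^0
  c_2 = 2 = 2·11^0
  c_3 = 2 = 2·11^0
  c_4 = 5 = 5·11^0
p-restricted factor λ_0 = (7, 2, 2, 5)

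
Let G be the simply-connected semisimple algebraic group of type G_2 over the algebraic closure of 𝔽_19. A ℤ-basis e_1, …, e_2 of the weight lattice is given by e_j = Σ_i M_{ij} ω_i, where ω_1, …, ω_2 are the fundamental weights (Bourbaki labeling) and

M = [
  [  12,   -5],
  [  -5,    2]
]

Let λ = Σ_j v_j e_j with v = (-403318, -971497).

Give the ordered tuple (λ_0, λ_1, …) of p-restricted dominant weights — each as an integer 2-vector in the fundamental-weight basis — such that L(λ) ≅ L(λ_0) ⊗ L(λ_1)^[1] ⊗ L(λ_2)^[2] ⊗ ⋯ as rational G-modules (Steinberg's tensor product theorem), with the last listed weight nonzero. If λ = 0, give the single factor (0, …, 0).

Converting to the ω-basis (c_i = row i of M dotted with v = (-403318, -971497)):
  c_1 = (12)·(-403318) + (-5)·(-971497) = 17669
  c_2 = (-5)·(-403318) + (2)·(-971497) = 73596
p = 19; digits c_i = Σ_j d_{ij}·19^j, 0 ≤ d_{ij} < 19:
  c_1 = 17669 = 18·19^0 + 17·19^1 + 10·19^2 + 2·19^3
  c_2 = 73596 = 9·19^0 + 16·19^1 + 13·19^2 + 10·19^3
Factor λ_0 = (18, 9)
Factor λ_1 = (17, 16)
Factor λ_2 = (10, 13)
Factor λ_3 = (2, 10)

((18, 9), (17, 16), (10, 13), (2, 10))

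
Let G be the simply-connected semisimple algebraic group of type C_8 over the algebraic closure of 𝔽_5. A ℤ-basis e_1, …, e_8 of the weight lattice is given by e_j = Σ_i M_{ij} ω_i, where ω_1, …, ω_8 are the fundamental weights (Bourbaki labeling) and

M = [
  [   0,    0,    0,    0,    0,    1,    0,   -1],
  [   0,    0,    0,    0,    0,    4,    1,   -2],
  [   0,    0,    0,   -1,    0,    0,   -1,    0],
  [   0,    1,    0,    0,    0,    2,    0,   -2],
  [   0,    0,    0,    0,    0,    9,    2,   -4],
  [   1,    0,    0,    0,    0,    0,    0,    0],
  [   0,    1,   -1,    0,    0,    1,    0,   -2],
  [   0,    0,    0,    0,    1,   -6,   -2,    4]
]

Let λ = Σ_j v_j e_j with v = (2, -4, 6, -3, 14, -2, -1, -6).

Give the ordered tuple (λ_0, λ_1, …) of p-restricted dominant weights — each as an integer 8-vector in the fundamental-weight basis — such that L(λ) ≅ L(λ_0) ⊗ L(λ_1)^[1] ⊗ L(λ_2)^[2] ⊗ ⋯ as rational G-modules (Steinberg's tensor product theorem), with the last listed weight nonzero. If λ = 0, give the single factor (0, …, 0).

((4, 3, 4, 4, 4, 2, 0, 4),)

ω-coordinates c = M·v, v = (2, -4, 6, -3, 14, -2, -1, -6):
  c_1 = 0*2 + 0*-4 + 0*6 + 0*-3 + 0*14 + 1*-2 + 0*-1 + -1*-6 = 4
  c_2 = 0*2 + 0*-4 + 0*6 + 0*-3 + 0*14 + 4*-2 + 1*-1 + -2*-6 = 3
  c_3 = 0*2 + 0*-4 + 0*6 + -1*-3 + 0*14 + 0*-2 + -1*-1 + 0*-6 = 4
  c_4 = 0*2 + 1*-4 + 0*6 + 0*-3 + 0*14 + 2*-2 + 0*-1 + -2*-6 = 4
  c_5 = 0*2 + 0*-4 + 0*6 + 0*-3 + 0*14 + 9*-2 + 2*-1 + -4*-6 = 4
  c_6 = 1*2 + 0*-4 + 0*6 + 0*-3 + 0*14 + 0*-2 + 0*-1 + 0*-6 = 2
  c_7 = 0*2 + 1*-4 + -1*6 + 0*-3 + 0*14 + 1*-2 + 0*-1 + -2*-6 = 0
  c_8 = 0*2 + 0*-4 + 0*6 + 0*-3 + 1*14 + -6*-2 + -2*-1 + 4*-6 = 4
Expand coordinatewise in base 5:
  c_1 = 4 = 4·5^0
  c_2 = 3 = 3·5^0
  c_3 = 4 = 4·5^0
  c_4 = 4 = 4·5^0
  c_5 = 4 = 4·5^0
  c_6 = 2 = 2·5^0
  c_7 = 0
  c_8 = 4 = 4·5^0
λ_0 = (4, 3, 4, 4, 4, 2, 0, 4)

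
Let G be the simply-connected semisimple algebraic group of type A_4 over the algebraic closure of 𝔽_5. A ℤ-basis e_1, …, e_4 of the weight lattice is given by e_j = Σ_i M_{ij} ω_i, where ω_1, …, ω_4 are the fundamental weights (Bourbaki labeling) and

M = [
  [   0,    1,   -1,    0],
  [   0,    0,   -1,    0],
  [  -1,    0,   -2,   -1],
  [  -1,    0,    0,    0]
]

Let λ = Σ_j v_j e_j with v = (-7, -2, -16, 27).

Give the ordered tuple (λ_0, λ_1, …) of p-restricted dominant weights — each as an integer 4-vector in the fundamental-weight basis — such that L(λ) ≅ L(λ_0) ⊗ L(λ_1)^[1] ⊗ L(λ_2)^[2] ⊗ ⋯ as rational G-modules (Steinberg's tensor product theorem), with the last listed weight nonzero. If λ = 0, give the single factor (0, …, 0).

In the fundamental-weight basis, λ has coordinates c = M·v (v = (-7, -2, -16, 27)):
  c_1 = (0)·(-7) + (1)·(-2) + (-1)·(-16) + (0)·(27) = 14
  c_2 = (0)·(-7) + (0)·(-2) + (-1)·(-16) + (0)·(27) = 16
  c_3 = (-1)·(-7) + (0)·(-2) + (-2)·(-16) + (-1)·(27) = 12
  c_4 = (-1)·(-7) + (0)·(-2) + (0)·(-16) + (0)·(27) = 7
p = 5; digits c_i = Σ_j d_{ij}·5^j, 0 ≤ d_{ij} < 5:
  c_1 = 14 = 4·5^0 + 2·5^1
  c_2 = 16 = 1·5^0 + 3·5^1
  c_3 = 12 = 2·5^0 + 2·5^1
  c_4 = 7 = 2·5^0 + 1·5^1
Factor λ_0 = (4, 1, 2, 2)
Factor λ_1 = (2, 3, 2, 1)

((4, 1, 2, 2), (2, 3, 2, 1))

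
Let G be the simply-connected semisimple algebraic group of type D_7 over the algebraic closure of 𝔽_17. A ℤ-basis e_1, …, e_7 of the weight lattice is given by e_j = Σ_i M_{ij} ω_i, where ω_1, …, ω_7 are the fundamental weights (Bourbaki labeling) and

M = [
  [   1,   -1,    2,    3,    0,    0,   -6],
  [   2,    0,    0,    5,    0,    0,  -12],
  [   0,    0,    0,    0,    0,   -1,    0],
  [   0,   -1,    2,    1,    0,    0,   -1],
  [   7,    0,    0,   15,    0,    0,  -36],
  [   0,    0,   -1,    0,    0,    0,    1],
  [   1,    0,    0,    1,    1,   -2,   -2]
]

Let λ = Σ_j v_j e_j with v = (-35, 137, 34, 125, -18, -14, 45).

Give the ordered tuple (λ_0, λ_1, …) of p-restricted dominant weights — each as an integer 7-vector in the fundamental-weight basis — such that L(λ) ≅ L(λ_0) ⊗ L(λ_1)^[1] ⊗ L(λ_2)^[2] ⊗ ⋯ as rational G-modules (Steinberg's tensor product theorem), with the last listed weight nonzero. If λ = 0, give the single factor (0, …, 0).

((1, 15, 14, 11, 10, 11, 10),)

In the fundamental-weight basis, λ has coordinates c = M·v (v = (-35, 137, 34, 125, -18, -14, 45)):
  c_1 = (1)·(-35) + (-1)·(137) + (2)·(34) + (3)·(125) + (0)·(-18) + (0)·(-14) + (-6)·(45) = 1
  c_2 = (2)·(-35) + (0)·(137) + (0)·(34) + (5)·(125) + (0)·(-18) + (0)·(-14) + (-12)·(45) = 15
  c_3 = (0)·(-35) + (0)·(137) + (0)·(34) + (0)·(125) + (0)·(-18) + (-1)·(-14) + (0)·(45) = 14
  c_4 = (0)·(-35) + (-1)·(137) + (2)·(34) + (1)·(125) + (0)·(-18) + (0)·(-14) + (-1)·(45) = 11
  c_5 = (7)·(-35) + (0)·(137) + (0)·(34) + (15)·(125) + (0)·(-18) + (0)·(-14) + (-36)·(45) = 10
  c_6 = (0)·(-35) + (0)·(137) + (-1)·(34) + (0)·(125) + (0)·(-18) + (0)·(-14) + (1)·(45) = 11
  c_7 = (1)·(-35) + (0)·(137) + (0)·(34) + (1)·(125) + (1)·(-18) + (-2)·(-14) + (-2)·(45) = 10
Expand coordinatewise in base 17:
  c_1 = 1 = 1·17^0
  c_2 = 15 = 15·17^0
  c_3 = 14 = 14·17^0
  c_4 = 11 = 11·17^0
  c_5 = 10 = 10·17^0
  c_6 = 11 = 11·17^0
  c_7 = 10 = 10·17^0
λ_0 = (1, 15, 14, 11, 10, 11, 10)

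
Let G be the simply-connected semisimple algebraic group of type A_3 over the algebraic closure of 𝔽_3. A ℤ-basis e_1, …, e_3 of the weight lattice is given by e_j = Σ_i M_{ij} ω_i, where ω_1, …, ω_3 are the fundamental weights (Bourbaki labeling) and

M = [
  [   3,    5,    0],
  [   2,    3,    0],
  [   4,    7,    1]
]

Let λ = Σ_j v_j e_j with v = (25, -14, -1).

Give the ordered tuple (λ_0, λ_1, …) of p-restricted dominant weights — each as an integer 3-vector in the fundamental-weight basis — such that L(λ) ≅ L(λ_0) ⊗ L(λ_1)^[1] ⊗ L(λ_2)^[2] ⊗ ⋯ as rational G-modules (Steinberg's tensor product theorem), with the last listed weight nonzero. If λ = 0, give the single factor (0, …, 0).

ω-coordinates c = M·v, v = (25, -14, -1):
  c_1 = 3·25 + (5)·(-14) + (0)·(-1) = 5
  c_2 = 2·25 + (3)·(-14) + (0)·(-1) = 8
  c_3 = 4·25 + (7)·(-14) + (1)·(-1) = 1
p = 3; digits c_i = Σ_j d_{ij}·3^j, 0 ≤ d_{ij} < 3:
  c_1 = 5 = 2·3^0 + 1·3^1
  c_2 = 8 = 2·3^0 + 2·3^1
  c_3 = 1 = 1·3^0
λ_0 = (2, 2, 1)
λ_1 = (1, 2, 0)

((2, 2, 1), (1, 2, 0))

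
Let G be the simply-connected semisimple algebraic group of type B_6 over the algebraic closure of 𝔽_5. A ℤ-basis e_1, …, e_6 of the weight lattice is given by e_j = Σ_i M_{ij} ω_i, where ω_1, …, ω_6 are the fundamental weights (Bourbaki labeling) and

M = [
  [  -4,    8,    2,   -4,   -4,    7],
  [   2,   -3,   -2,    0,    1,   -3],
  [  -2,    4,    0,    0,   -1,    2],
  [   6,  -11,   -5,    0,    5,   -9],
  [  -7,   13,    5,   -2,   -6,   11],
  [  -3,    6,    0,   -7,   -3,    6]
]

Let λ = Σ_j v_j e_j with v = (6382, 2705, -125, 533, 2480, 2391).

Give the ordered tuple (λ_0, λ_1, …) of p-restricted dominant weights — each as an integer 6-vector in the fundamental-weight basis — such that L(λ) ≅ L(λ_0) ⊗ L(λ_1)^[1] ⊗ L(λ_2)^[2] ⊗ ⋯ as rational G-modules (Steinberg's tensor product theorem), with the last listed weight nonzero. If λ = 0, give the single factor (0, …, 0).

((2, 1, 3, 3, 1, 4), (4, 1, 1, 3, 4, 1), (1, 3, 4, 1, 3, 0), (4, 1, 2, 0, 1, 2))

Change of basis e → ω: c = M·v where v = (6382, 2705, -125, 533, 2480, 2391):
  c_1 = -4*6382 + 8*2705 + 2*-125 + -4*533 + -4*2480 + 7*2391 = 547
  c_2 = 2*6382 + -3*2705 + -2*-125 + 0*533 + 1*2480 + -3*2391 = 206
  c_3 = -2*6382 + 4*2705 + 0*-125 + 0*533 + -1*2480 + 2*2391 = 358
  c_4 = 6*6382 + -11*2705 + -5*-125 + 0*533 + 5*2480 + -9*2391 = 43
  c_5 = -7*6382 + 13*2705 + 5*-125 + -2*533 + -6*2480 + 11*2391 = 221
  c_6 = -3*6382 + 6*2705 + 0*-125 + -7*533 + -3*2480 + 6*2391 = 259
Base-5 expansion of each c_i:
  c_1 = 547 = 2·5^0 + 4·5^1 + 1·5^2 + 4·5^3
  c_2 = 206 = 1·5^0 + 1·5^1 + 3·5^2 + 1·5^3
  c_3 = 358 = 3·5^0 + 1·5^1 + 4·5^2 + 2·5^3
  c_4 = 43 = 3·5^0 + 3·5^1 + 1·5^2
  c_5 = 221 = 1·5^0 + 4·5^1 + 3·5^2 + 1·5^3
  c_6 = 259 = 4·5^0 + 1·5^1 + 0·5^2 + 2·5^3
λ_0 = (2, 1, 3, 3, 1, 4)
λ_1 = (4, 1, 1, 3, 4, 1)
λ_2 = (1, 3, 4, 1, 3, 0)
λ_3 = (4, 1, 2, 0, 1, 2)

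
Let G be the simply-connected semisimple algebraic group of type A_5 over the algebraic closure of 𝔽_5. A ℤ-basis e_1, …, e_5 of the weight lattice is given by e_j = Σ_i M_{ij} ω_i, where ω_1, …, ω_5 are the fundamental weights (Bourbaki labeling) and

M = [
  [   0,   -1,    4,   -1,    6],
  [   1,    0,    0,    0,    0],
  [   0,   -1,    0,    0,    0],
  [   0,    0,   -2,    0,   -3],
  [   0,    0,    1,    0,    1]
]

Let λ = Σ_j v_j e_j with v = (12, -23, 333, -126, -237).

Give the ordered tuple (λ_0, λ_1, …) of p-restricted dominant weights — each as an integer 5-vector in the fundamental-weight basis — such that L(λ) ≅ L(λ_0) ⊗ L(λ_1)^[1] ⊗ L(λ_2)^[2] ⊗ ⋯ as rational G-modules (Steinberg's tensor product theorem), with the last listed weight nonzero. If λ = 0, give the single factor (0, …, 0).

ω-coordinates c = M·v, v = (12, -23, 333, -126, -237):
  c_1 = 0·12 + (-1)·(-23) + 4·333 + (-1)·(-126) + (6)·(-237) = 59
  c_2 = 1·12 + (0)·(-23) + 0·333 + (0)·(-126) + (0)·(-237) = 12
  c_3 = 0·12 + (-1)·(-23) + 0·333 + (0)·(-126) + (0)·(-237) = 23
  c_4 = 0·12 + (0)·(-23) + (-2)·(333) + (0)·(-126) + (-3)·(-237) = 45
  c_5 = 0·12 + (0)·(-23) + 1·333 + (0)·(-126) + (1)·(-237) = 96
Expand coordinatewise in base 5:
  c_1 = 59 = 4·5^0 + 1·5^1 + 2·5^2
  c_2 = 12 = 2·5^0 + 2·5^1
  c_3 = 23 = 3·5^0 + 4·5^1
  c_4 = 45 = 0·5^0 + 4·5^1 + 1·5^2
  c_5 = 96 = 1·5^0 + 4·5^1 + 3·5^2
Factor λ_0 = (4, 2, 3, 0, 1)
Factor λ_1 = (1, 2, 4, 4, 4)
Factor λ_2 = (2, 0, 0, 1, 3)

((4, 2, 3, 0, 1), (1, 2, 4, 4, 4), (2, 0, 0, 1, 3))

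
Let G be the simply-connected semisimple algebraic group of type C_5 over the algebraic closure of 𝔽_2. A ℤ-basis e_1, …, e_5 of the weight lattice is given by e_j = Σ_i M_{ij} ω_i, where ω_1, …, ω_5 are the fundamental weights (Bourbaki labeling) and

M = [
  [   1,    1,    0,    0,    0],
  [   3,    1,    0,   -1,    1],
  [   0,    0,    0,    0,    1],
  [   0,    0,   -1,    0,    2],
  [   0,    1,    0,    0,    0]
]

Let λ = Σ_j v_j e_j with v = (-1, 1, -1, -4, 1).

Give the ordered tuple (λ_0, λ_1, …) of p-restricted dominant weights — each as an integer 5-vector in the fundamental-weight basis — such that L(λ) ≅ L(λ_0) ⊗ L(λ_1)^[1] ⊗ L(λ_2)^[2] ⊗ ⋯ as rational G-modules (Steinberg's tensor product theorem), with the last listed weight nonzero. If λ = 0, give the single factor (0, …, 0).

((0, 1, 1, 1, 1), (0, 1, 0, 1, 0))

In the fundamental-weight basis, λ has coordinates c = M·v (v = (-1, 1, -1, -4, 1)):
  c_1 = 1*-1 + 1*1 + 0*-1 + 0*-4 + 0*1 = 0
  c_2 = 3*-1 + 1*1 + 0*-1 + -1*-4 + 1*1 = 3
  c_3 = 0*-1 + 0*1 + 0*-1 + 0*-4 + 1*1 = 1
  c_4 = 0*-1 + 0*1 + -1*-1 + 0*-4 + 2*1 = 3
  c_5 = 0*-1 + 1*1 + 0*-1 + 0*-4 + 0*1 = 1
Expand coordinatewise in base 2:
  c_1 = 0
  c_2 = 3 = 1·2^0 + 1·2^1
  c_3 = 1 = 1·2^0
  c_4 = 3 = 1·2^0 + 1·2^1
  c_5 = 1 = 1·2^0
λ_0 = (0, 1, 1, 1, 1)
λ_1 = (0, 1, 0, 1, 0)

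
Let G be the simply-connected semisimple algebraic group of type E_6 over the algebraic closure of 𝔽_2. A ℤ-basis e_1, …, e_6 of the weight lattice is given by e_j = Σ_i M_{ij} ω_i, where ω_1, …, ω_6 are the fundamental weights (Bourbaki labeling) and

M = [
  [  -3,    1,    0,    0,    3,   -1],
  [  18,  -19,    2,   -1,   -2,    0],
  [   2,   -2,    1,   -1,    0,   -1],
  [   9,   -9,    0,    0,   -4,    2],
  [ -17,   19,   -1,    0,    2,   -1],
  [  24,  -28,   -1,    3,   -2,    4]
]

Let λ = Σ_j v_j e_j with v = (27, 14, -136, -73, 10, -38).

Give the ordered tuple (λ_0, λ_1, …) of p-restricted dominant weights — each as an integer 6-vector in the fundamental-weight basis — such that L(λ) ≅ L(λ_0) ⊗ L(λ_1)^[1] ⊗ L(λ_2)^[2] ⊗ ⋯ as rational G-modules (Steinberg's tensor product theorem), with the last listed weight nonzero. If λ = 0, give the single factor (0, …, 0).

((1, 1, 1, 1, 1, 1),)

Compute c_i = Σ_j M_{ij} v_j with v = (27, 14, -136, -73, 10, -38):
  c_1 = (-3)·(27) + (1)·(14) + (0)·(-136) + (0)·(-73) + (3)·(10) + (-1)·(-38) = 1
  c_2 = (18)·(27) + (-19)·(14) + (2)·(-136) + (-1)·(-73) + (-2)·(10) + (0)·(-38) = 1
  c_3 = (2)·(27) + (-2)·(14) + (1)·(-136) + (-1)·(-73) + (0)·(10) + (-1)·(-38) = 1
  c_4 = (9)·(27) + (-9)·(14) + (0)·(-136) + (0)·(-73) + (-4)·(10) + (2)·(-38) = 1
  c_5 = (-17)·(27) + (19)·(14) + (-1)·(-136) + (0)·(-73) + (2)·(10) + (-1)·(-38) = 1
  c_6 = (24)·(27) + (-28)·(14) + (-1)·(-136) + (3)·(-73) + (-2)·(10) + (4)·(-38) = 1
Expand coordinatewise in base 2:
  c_1 = 1 = 1·2^0
  c_2 = 1 = 1·2^0
  c_3 = 1 = 1·2^0
  c_4 = 1 = 1·2^0
  c_5 = 1 = 1·2^0
  c_6 = 1 = 1·2^0
λ_0 = (1, 1, 1, 1, 1, 1)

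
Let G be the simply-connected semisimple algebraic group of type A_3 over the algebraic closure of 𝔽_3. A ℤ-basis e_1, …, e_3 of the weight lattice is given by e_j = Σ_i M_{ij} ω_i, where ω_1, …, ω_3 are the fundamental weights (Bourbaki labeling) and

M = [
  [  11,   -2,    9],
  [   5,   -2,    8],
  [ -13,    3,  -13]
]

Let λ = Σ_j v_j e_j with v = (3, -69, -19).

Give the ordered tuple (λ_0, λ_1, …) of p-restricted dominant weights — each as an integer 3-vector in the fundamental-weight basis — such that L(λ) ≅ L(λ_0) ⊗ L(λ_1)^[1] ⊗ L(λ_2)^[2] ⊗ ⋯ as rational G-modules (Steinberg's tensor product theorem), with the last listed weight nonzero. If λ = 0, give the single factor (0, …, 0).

Change of basis e → ω: c = M·v where v = (3, -69, -19):
  c_1 = 11·3 + (-2)·(-69) + (9)·(-19) = 0
  c_2 = 5·3 + (-2)·(-69) + (8)·(-19) = 1
  c_3 = (-13)·(3) + (3)·(-69) + (-13)·(-19) = 1
p = 3; digits c_i = Σ_j d_{ij}·3^j, 0 ≤ d_{ij} < 3:
  c_1 = 0
  c_2 = 1 = 1·3^0
  c_3 = 1 = 1·3^0
λ_0 = (0, 1, 1)

((0, 1, 1),)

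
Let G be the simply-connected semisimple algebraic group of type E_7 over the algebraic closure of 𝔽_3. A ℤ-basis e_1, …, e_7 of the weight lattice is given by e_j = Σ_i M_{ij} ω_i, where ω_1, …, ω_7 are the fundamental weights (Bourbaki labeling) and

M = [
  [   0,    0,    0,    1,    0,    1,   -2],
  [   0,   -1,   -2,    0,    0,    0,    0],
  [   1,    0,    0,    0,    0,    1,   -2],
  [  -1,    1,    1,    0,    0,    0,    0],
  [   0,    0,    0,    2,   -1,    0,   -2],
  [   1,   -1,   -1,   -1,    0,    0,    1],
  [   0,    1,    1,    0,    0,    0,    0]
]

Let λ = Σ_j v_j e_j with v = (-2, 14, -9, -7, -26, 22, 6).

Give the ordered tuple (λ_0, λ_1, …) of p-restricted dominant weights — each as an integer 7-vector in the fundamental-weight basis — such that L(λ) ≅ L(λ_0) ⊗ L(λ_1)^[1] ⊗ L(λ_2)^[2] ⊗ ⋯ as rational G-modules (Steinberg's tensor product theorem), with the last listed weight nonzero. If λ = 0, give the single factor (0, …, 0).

Converting to the ω-basis (c_i = row i of M dotted with v = (-2, 14, -9, -7, -26, 22, 6)):
  c_1 = (0)·(-2) + 0·14 + (0)·(-9) + (1)·(-7) + (0)·(-26) + 1·22 + (-2)·(6) = 3
  c_2 = (0)·(-2) + (-1)·(14) + (-2)·(-9) + (0)·(-7) + (0)·(-26) + 0·22 + 0·6 = 4
  c_3 = (1)·(-2) + 0·14 + (0)·(-9) + (0)·(-7) + (0)·(-26) + 1·22 + (-2)·(6) = 8
  c_4 = (-1)·(-2) + 1·14 + (1)·(-9) + (0)·(-7) + (0)·(-26) + 0·22 + 0·6 = 7
  c_5 = (0)·(-2) + 0·14 + (0)·(-9) + (2)·(-7) + (-1)·(-26) + 0·22 + (-2)·(6) = 0
  c_6 = (1)·(-2) + (-1)·(14) + (-1)·(-9) + (-1)·(-7) + (0)·(-26) + 0·22 + 1·6 = 6
  c_7 = (0)·(-2) + 1·14 + (1)·(-9) + (0)·(-7) + (0)·(-26) + 0·22 + 0·6 = 5
Writing each c_i in base p = 3:
  c_1 = 3 = 0·3^0 + 1·3^1
  c_2 = 4 = 1·3^0 + 1·3^1
  c_3 = 8 = 2·3^0 + 2·3^1
  c_4 = 7 = 1·3^0 + 2·3^1
  c_5 = 0
  c_6 = 6 = 0·3^0 + 2·3^1
  c_7 = 5 = 2·3^0 + 1·3^1
λ_0 = (0, 1, 2, 1, 0, 0, 2)
λ_1 = (1, 1, 2, 2, 0, 2, 1)

((0, 1, 2, 1, 0, 0, 2), (1, 1, 2, 2, 0, 2, 1))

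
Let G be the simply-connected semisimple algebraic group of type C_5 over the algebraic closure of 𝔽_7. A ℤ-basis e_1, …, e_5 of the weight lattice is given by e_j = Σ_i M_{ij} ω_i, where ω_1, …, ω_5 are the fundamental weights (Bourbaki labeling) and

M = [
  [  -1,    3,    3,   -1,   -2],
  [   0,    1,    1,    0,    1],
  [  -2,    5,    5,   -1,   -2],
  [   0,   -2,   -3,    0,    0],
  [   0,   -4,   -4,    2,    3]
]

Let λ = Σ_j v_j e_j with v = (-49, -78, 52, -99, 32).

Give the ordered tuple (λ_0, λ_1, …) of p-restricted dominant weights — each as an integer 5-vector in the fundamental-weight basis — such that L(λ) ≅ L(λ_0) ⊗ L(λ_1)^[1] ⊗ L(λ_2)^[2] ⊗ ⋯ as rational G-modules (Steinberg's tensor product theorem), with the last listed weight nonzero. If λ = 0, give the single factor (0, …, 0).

((6, 6, 3, 0, 2),)

In the fundamental-weight basis, λ has coordinates c = M·v (v = (-49, -78, 52, -99, 32)):
  c_1 = (-1)·(-49) + (3)·(-78) + (3)·(52) + (-1)·(-99) + (-2)·(32) = 6
  c_2 = (0)·(-49) + (1)·(-78) + (1)·(52) + (0)·(-99) + (1)·(32) = 6
  c_3 = (-2)·(-49) + (5)·(-78) + (5)·(52) + (-1)·(-99) + (-2)·(32) = 3
  c_4 = (0)·(-49) + (-2)·(-78) + (-3)·(52) + (0)·(-99) + (0)·(32) = 0
  c_5 = (0)·(-49) + (-4)·(-78) + (-4)·(52) + (2)·(-99) + (3)·(32) = 2
Writing each c_i in base p = 7:
  c_1 = 6 = 6·7^0
  c_2 = 6 = 6·7^0
  c_3 = 3 = 3·7^0
  c_4 = 0
  c_5 = 2 = 2·7^0
Factor λ_0 = (6, 6, 3, 0, 2)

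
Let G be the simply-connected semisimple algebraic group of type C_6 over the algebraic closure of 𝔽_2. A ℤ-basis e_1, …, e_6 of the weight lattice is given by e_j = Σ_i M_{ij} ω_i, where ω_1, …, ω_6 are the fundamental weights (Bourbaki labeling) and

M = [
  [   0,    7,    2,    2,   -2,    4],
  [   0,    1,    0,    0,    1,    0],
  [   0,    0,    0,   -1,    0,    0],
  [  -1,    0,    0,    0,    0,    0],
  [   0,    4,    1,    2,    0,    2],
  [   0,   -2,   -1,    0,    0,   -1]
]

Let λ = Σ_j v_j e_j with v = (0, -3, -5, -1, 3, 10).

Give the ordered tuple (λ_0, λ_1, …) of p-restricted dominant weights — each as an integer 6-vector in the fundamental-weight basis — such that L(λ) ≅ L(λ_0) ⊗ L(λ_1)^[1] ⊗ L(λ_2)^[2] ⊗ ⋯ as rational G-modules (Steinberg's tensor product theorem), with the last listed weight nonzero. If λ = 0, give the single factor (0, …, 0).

ω-coordinates c = M·v, v = (0, -3, -5, -1, 3, 10):
  c_1 = 0·0 + (7)·(-3) + (2)·(-5) + (2)·(-1) + (-2)·(3) + 4·10 = 1
  c_2 = 0·0 + (1)·(-3) + (0)·(-5) + (0)·(-1) + 1·3 + 0·10 = 0
  c_3 = 0·0 + (0)·(-3) + (0)·(-5) + (-1)·(-1) + 0·3 + 0·10 = 1
  c_4 = (-1)·(0) + (0)·(-3) + (0)·(-5) + (0)·(-1) + 0·3 + 0·10 = 0
  c_5 = 0·0 + (4)·(-3) + (1)·(-5) + (2)·(-1) + 0·3 + 2·10 = 1
  c_6 = 0·0 + (-2)·(-3) + (-1)·(-5) + (0)·(-1) + 0·3 + (-1)·(10) = 1
p = 2; digits c_i = Σ_j d_{ij}·2^j, 0 ≤ d_{ij} < 2:
  c_1 = 1 = 1·2^0
  c_2 = 0
  c_3 = 1 = 1·2^0
  c_4 = 0
  c_5 = 1 = 1·2^0
  c_6 = 1 = 1·2^0
λ_0 = (1, 0, 1, 0, 1, 1)

((1, 0, 1, 0, 1, 1),)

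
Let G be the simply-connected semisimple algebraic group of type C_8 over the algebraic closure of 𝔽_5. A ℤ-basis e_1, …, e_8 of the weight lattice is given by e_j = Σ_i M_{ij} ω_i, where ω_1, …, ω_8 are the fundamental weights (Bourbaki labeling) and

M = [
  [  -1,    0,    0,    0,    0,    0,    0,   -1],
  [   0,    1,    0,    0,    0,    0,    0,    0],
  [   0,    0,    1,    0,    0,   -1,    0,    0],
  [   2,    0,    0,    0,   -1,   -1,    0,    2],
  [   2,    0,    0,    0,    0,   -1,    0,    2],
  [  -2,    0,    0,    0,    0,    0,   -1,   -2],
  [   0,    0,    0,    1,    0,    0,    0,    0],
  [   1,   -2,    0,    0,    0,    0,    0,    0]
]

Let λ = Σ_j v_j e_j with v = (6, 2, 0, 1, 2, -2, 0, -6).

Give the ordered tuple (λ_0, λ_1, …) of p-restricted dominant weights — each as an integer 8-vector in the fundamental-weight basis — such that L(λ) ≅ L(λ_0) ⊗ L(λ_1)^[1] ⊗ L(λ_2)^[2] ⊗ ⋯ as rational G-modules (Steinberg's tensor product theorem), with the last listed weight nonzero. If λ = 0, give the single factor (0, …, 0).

((0, 2, 2, 0, 2, 0, 1, 2),)

Change of basis e → ω: c = M·v where v = (6, 2, 0, 1, 2, -2, 0, -6):
  c_1 = -1*6 + 0*2 + 0*0 + 0*1 + 0*2 + 0*-2 + 0*0 + -1*-6 = 0
  c_2 = 0*6 + 1*2 + 0*0 + 0*1 + 0*2 + 0*-2 + 0*0 + 0*-6 = 2
  c_3 = 0*6 + 0*2 + 1*0 + 0*1 + 0*2 + -1*-2 + 0*0 + 0*-6 = 2
  c_4 = 2*6 + 0*2 + 0*0 + 0*1 + -1*2 + -1*-2 + 0*0 + 2*-6 = 0
  c_5 = 2*6 + 0*2 + 0*0 + 0*1 + 0*2 + -1*-2 + 0*0 + 2*-6 = 2
  c_6 = -2*6 + 0*2 + 0*0 + 0*1 + 0*2 + 0*-2 + -1*0 + -2*-6 = 0
  c_7 = 0*6 + 0*2 + 0*0 + 1*1 + 0*2 + 0*-2 + 0*0 + 0*-6 = 1
  c_8 = 1*6 + -2*2 + 0*0 + 0*1 + 0*2 + 0*-2 + 0*0 + 0*-6 = 2
Expand coordinatewise in base 5:
  c_1 = 0
  c_2 = 2 = 2·5^0
  c_3 = 2 = 2·5^0
  c_4 = 0
  c_5 = 2 = 2·5^0
  c_6 = 0
  c_7 = 1 = 1·5^0
  c_8 = 2 = 2·5^0
p-restricted factor λ_0 = (0, 2, 2, 0, 2, 0, 1, 2)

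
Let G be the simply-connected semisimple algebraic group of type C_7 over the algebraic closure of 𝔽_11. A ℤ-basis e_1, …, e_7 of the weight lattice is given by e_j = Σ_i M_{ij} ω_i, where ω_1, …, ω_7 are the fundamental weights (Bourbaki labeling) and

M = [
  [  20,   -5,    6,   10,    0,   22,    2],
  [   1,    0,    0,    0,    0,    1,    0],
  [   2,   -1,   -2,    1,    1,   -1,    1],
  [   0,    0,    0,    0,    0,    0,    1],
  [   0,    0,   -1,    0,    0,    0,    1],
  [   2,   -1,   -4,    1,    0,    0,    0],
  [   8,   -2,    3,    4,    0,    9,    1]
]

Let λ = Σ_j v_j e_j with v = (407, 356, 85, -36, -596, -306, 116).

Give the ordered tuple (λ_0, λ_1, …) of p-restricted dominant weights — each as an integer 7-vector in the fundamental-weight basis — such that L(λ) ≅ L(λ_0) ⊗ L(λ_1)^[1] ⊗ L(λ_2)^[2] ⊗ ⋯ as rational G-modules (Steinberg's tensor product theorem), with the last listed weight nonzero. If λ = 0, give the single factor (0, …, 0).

((10, 2, 1, 6, 9, 5, 6), (0, 9, 7, 10, 2, 7, 1))

In the fundamental-weight basis, λ has coordinates c = M·v (v = (407, 356, 85, -36, -596, -306, 116)):
  c_1 = 20·407 + (-5)·(356) + 6·85 + (10)·(-36) + (0)·(-596) + (22)·(-306) + 2·116 = 10
  c_2 = 1·407 + 0·356 + 0·85 + (0)·(-36) + (0)·(-596) + (1)·(-306) + 0·116 = 101
  c_3 = 2·407 + (-1)·(356) + (-2)·(85) + (1)·(-36) + (1)·(-596) + (-1)·(-306) + 1·116 = 78
  c_4 = 0·407 + 0·356 + 0·85 + (0)·(-36) + (0)·(-596) + (0)·(-306) + 1·116 = 116
  c_5 = 0·407 + 0·356 + (-1)·(85) + (0)·(-36) + (0)·(-596) + (0)·(-306) + 1·116 = 31
  c_6 = 2·407 + (-1)·(356) + (-4)·(85) + (1)·(-36) + (0)·(-596) + (0)·(-306) + 0·116 = 82
  c_7 = 8·407 + (-2)·(356) + 3·85 + (4)·(-36) + (0)·(-596) + (9)·(-306) + 1·116 = 17
p = 11; digits c_i = Σ_j d_{ij}·11^j, 0 ≤ d_{ij} < 11:
  c_1 = 10 = 10·11^0
  c_2 = 101 = 2·11^0 + 9·11^1
  c_3 = 78 = 1·11^0 + 7·11^1
  c_4 = 116 = 6·11^0 + 10·11^1
  c_5 = 31 = 9·11^0 + 2·11^1
  c_6 = 82 = 5·11^0 + 7·11^1
  c_7 = 17 = 6·11^0 + 1·11^1
Factor λ_0 = (10, 2, 1, 6, 9, 5, 6)
Factor λ_1 = (0, 9, 7, 10, 2, 7, 1)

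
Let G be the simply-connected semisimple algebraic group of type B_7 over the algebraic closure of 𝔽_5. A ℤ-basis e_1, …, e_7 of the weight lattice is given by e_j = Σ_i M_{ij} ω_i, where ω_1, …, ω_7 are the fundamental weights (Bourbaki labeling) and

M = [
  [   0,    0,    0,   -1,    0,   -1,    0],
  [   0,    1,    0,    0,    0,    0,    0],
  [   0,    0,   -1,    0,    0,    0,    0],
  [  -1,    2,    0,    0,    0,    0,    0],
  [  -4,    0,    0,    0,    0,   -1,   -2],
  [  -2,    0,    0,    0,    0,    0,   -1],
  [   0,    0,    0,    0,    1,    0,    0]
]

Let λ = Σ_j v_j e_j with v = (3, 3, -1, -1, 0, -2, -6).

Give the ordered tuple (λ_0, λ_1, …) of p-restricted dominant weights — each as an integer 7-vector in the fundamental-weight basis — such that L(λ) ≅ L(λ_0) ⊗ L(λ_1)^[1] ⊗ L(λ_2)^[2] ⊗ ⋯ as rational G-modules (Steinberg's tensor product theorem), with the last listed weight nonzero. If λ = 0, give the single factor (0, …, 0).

Converting to the ω-basis (c_i = row i of M dotted with v = (3, 3, -1, -1, 0, -2, -6)):
  c_1 = (0)·(3) + (0)·(3) + (0)·(-1) + (-1)·(-1) + (0)·(0) + (-1)·(-2) + (0)·(-6) = 3
  c_2 = (0)·(3) + (1)·(3) + (0)·(-1) + (0)·(-1) + (0)·(0) + (0)·(-2) + (0)·(-6) = 3
  c_3 = (0)·(3) + (0)·(3) + (-1)·(-1) + (0)·(-1) + (0)·(0) + (0)·(-2) + (0)·(-6) = 1
  c_4 = (-1)·(3) + (2)·(3) + (0)·(-1) + (0)·(-1) + (0)·(0) + (0)·(-2) + (0)·(-6) = 3
  c_5 = (-4)·(3) + (0)·(3) + (0)·(-1) + (0)·(-1) + (0)·(0) + (-1)·(-2) + (-2)·(-6) = 2
  c_6 = (-2)·(3) + (0)·(3) + (0)·(-1) + (0)·(-1) + (0)·(0) + (0)·(-2) + (-1)·(-6) = 0
  c_7 = (0)·(3) + (0)·(3) + (0)·(-1) + (0)·(-1) + (1)·(0) + (0)·(-2) + (0)·(-6) = 0
Writing each c_i in base p = 5:
  c_1 = 3 = 3·5^0
  c_2 = 3 = 3·5^0
  c_3 = 1 = 1·5^0
  c_4 = 3 = 3·5^0
  c_5 = 2 = 2·5^0
  c_6 = 0
  c_7 = 0
λ_0 = (3, 3, 1, 3, 2, 0, 0)

((3, 3, 1, 3, 2, 0, 0),)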